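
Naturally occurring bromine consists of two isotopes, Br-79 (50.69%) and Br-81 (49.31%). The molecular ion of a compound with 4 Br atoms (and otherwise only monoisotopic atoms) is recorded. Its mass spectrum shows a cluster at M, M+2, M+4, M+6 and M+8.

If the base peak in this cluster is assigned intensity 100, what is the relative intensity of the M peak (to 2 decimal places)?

(0.5069 + 0.4931)^4 gives M 0.0660, M+2 0.2569, M+4 0.3749, M+6 0.2431, M+8 0.0591; the largest is M+4.
P(M+4) = C(4,2) × 0.5069^2 × 0.4931^2 = 6 × 0.25694761 × 0.24314761 = 0.374857 (base)
P(M) = C(4,0) × 0.5069^4 × 0.4931^0 = 1 × 0.06602207 × 1.0000 = 0.066022
Relative intensity = 0.066022 / 0.374857 × 100 = 17.61

17.61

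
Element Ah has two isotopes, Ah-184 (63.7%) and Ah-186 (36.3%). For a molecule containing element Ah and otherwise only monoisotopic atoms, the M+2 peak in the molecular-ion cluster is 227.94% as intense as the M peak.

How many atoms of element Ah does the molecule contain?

4

The M+2/M ratio from n Ah atoms is n · q/p = n · 0.363/0.637.
n = 2.2794 × 0.637/0.363 = 4.00 ≈ 4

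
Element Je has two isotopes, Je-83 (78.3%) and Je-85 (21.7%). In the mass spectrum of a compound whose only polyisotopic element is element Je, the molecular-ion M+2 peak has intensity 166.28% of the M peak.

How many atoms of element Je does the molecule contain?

6

With n Je atoms, P(M+2)/P(M) = C(n,1)·p^(n−1)q / p^n = n·q/p = n · 0.217/0.783.
n = 1.6628 × 0.783/0.217 = 6.00 ≈ 6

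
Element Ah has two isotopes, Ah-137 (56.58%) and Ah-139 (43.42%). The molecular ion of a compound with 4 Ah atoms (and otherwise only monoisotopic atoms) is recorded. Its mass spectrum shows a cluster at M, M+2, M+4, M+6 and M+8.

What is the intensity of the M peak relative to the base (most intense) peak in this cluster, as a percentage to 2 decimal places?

28.30%

(0.5658 + 0.4342)^4 gives M 0.1025, M+2 0.3146, M+4 0.3621, M+6 0.1853, M+8 0.0355; the largest is M+4.
P(M+4) = C(4,2) × 0.5658^2 × 0.4342^2 = 6 × 0.32012964 × 0.18852964 = 0.362124 (base)
P(M) = C(4,0) × 0.5658^4 × 0.4342^0 = 1 × 0.10248299 × 1.0000 = 0.102483
Relative intensity = 0.102483 / 0.362124 × 100 = 28.30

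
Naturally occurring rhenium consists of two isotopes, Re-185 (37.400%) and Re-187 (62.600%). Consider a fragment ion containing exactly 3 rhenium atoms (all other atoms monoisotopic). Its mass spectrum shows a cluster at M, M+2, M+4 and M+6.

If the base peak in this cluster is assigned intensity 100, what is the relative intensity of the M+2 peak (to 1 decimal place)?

59.7

Term probabilities: M 0.0523, M+2 0.2627, M+4 0.4397, M+6 0.2453. Base peak = M+4.
P(M+4) = C(3,2) × 0.37400^1 × 0.62600^2 = 3 × 0.3740 × 0.391876 = 0.439685 (base)
P(M+2) = C(3,1) × 0.37400^2 × 0.62600^1 = 3 × 0.139876 × 0.6260 = 0.262687
Relative intensity = 0.262687 / 0.439685 × 100 = 59.7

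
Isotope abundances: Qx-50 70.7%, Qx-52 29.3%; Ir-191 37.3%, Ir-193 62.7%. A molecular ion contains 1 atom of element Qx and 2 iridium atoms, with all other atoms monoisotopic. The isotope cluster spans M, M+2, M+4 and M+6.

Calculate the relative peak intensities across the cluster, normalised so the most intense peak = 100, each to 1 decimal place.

23.7 : 89.5 : 100.0 : 27.8

Element Qx pattern (n=1): 0.7070 : 0.2930
Iridium pattern (n=2): 0.139129 : 0.467742 : 0.393129
Convolve the two distributions (both contribute in 2-u steps):
  M: 0.7070×0.139129 = 0.098364
  M+2: 0.7070×0.467742 + 0.2930×0.139129 = 0.371458
  M+4: 0.7070×0.393129 + 0.2930×0.467742 = 0.414991
  M+6: 0.2930×0.393129 = 0.115187
Scale to base peak (0.414991) = 100: 23.7 : 89.5 : 100.0 : 27.8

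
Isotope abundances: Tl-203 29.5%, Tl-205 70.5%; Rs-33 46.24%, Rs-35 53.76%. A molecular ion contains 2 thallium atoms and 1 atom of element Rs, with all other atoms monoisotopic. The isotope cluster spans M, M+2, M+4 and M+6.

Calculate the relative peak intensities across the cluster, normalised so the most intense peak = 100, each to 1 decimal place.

Thallium pattern (n=2): 0.087025 : 0.41595 : 0.497025
Element Rs pattern (n=1): 0.4624 : 0.5376
Convolve the two distributions (both contribute in 2-u steps):
  M: 0.087025×0.4624 = 0.040240
  M+2: 0.087025×0.5376 + 0.41595×0.4624 = 0.239120
  M+4: 0.41595×0.5376 + 0.497025×0.4624 = 0.453439
  M+6: 0.497025×0.5376 = 0.267201
Scale to base peak (0.453439) = 100: 8.9 : 52.7 : 100.0 : 58.9

8.9 : 52.7 : 100.0 : 58.9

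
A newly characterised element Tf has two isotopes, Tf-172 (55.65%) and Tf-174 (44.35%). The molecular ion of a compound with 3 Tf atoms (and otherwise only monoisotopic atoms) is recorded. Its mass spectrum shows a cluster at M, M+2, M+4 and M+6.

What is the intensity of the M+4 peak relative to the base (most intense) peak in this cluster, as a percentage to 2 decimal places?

Binomial terms of (0.5565 + 0.4435)^3: M 0.1723, M+2 0.4120, M+4 0.3284, M+6 0.0872 → M+2 is the base peak.
P(M+2) = C(3,1) × 0.5565^2 × 0.4435^1 = 3 × 0.30969225 × 0.4435 = 0.412046 (base)
P(M+4) = C(3,2) × 0.5565^1 × 0.4435^2 = 3 × 0.5565 × 0.19669225 = 0.328378
Relative intensity = 0.328378 / 0.412046 × 100 = 79.69

79.69%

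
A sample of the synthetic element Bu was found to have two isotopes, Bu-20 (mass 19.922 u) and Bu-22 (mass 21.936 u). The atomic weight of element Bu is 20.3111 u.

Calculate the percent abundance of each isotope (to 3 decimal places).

Bu-20: 80.680%, Bu-22: 19.320%

Let x be the fractional abundance of Bu-20; then Bu-22 has abundance 1 − x.
19.922·x + 21.936·(1 − x) = 20.3111
(19.922 − 21.936)·x = 20.3111 − 21.936
x = -1.6249 / -2.014 = 0.80680 → 80.680% Bu-20, 19.320% Bu-22.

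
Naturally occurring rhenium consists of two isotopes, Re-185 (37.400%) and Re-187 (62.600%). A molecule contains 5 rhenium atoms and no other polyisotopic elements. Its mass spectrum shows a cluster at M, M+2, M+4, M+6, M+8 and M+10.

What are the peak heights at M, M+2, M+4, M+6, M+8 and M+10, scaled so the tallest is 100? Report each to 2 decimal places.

Expanding (0.37400 + 0.62600)^5:
P(M) = 0.37400^5 = 0.007317
P(M+2) = 5 × 0.37400^4 × 0.62600^1 = 0.061239
P(M+4) = 10 × 0.37400^3 × 0.62600^2 = 0.205005
P(M+6) = 10 × 0.37400^2 × 0.62600^3 = 0.343136
P(M+8) = 5 × 0.37400^1 × 0.62600^4 = 0.287170
P(M+10) = 0.62600^5 = 0.096133
The M+6 peak is largest (0.343136); scaling to 100 gives 2.13 : 17.85 : 59.74 : 100.00 : 83.69 : 28.02.

2.13 : 17.85 : 59.74 : 100.00 : 83.69 : 28.02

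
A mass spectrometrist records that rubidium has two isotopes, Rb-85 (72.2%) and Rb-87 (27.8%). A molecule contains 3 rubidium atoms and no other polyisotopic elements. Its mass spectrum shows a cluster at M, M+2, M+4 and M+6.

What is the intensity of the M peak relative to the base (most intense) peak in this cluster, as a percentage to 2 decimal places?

86.57%

Binomial terms of (0.722 + 0.278)^3: M 0.3764, M+2 0.4348, M+4 0.1674, M+6 0.0215 → M+2 is the base peak.
P(M+2) = C(3,1) × 0.722^2 × 0.278^1 = 3 × 0.521284 × 0.2780 = 0.434751 (base)
P(M) = C(3,0) × 0.722^3 × 0.278^0 = 1 × 0.37636705 × 1.0000 = 0.376367
Relative intensity = 0.376367 / 0.434751 × 100 = 86.57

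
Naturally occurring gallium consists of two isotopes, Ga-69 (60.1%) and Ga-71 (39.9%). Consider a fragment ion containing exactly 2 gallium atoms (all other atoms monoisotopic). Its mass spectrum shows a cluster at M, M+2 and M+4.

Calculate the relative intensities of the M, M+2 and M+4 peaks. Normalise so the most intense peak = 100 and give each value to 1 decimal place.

75.3 : 100.0 : 33.2

Expanding (0.601 + 0.399)^2:
P(M) = 0.601^2 = 0.361201
P(M+2) = 2 × 0.601^1 × 0.399^1 = 0.479598
P(M+4) = 0.399^2 = 0.159201
The M+2 peak is largest (0.479598); scaling to 100 gives 75.3 : 100.0 : 33.2.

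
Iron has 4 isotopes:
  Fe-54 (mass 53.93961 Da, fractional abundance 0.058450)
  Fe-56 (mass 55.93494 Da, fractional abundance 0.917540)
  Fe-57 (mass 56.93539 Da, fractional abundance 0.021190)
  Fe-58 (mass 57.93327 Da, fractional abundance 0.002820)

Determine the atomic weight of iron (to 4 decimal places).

55.8451 Da

Average mass = Σ (abundance × isotope mass) = 0.058450 × 53.93961 + 0.917540 × 55.93494 + 0.021190 × 56.93539 + 0.002820 × 57.93327
= 3.152770 + 51.322545 + 1.206461 + 0.163372 = 55.845148 Da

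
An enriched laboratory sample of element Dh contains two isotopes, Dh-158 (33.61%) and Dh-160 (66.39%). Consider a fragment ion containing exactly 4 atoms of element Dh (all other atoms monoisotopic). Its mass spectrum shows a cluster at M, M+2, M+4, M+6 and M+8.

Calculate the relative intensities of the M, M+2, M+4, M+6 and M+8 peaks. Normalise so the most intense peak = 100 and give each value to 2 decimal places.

Each Dh atom is independently Dh-158 (p = 0.3361) or Dh-160 (q = 0.6639); the cluster is the binomial expansion (p + q)^4.
P(M) = 0.3361^4 = 0.012761
P(M+2) = 4 × 0.3361^3 × 0.6639^1 = 0.100825
P(M+4) = 6 × 0.3361^2 × 0.6639^2 = 0.298740
P(M+6) = 4 × 0.3361^1 × 0.6639^3 = 0.393402
P(M+8) = 0.6639^4 = 0.194272
The M+6 peak is largest (0.393402); scaling to 100 gives 3.24 : 25.63 : 75.94 : 100.00 : 49.38.

3.24 : 25.63 : 75.94 : 100.00 : 49.38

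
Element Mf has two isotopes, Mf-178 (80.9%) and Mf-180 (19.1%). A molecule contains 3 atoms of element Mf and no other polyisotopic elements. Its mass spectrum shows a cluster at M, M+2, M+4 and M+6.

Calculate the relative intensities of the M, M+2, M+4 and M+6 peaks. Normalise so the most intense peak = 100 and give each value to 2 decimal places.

100.00 : 70.83 : 16.72 : 1.32

Each Mf atom is independently Mf-178 (p = 0.809) or Mf-180 (q = 0.191); the cluster is the binomial expansion (p + q)^3.
P(M) = 0.809^3 = 0.529475
P(M+2) = 3 × 0.809^2 × 0.191^1 = 0.375018
P(M+4) = 3 × 0.809^1 × 0.191^2 = 0.088539
P(M+6) = 0.191^3 = 0.006968
The M peak is largest (0.529475); scaling to 100 gives 100.00 : 70.83 : 16.72 : 1.32.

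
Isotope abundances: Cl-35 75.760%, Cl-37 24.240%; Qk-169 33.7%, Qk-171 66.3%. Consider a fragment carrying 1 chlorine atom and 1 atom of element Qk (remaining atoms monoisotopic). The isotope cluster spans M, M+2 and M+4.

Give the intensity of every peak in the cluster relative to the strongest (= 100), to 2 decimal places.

Chlorine pattern (n=1): 0.7576 : 0.2424
Element Qk pattern (n=1): 0.3370 : 0.6630
Convolve the two distributions (both contribute in 2-u steps):
  M: 0.7576×0.3370 = 0.255311
  M+2: 0.7576×0.6630 + 0.2424×0.3370 = 0.583978
  M+4: 0.2424×0.6630 = 0.160711
Scale to base peak (0.583978) = 100: 43.72 : 100.00 : 27.52

43.72 : 100.00 : 27.52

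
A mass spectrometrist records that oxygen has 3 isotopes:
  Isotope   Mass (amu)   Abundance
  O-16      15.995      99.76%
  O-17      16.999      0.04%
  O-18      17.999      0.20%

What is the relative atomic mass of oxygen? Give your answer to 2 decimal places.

16.00 amu

Ar = Σ fᵢ·mᵢ = 0.9976 × 15.995 + 0.0004 × 16.999 + 0.0020 × 17.999
= 15.9566 + 0.0068 + 0.0360 = 15.9994 amu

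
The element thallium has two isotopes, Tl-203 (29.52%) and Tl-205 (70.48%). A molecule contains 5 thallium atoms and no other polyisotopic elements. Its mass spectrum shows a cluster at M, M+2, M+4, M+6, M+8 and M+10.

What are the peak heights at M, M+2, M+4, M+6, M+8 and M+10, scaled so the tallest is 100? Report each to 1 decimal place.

Each Tl atom is independently Tl-203 (p = 0.2952) or Tl-205 (q = 0.7048); the cluster is the binomial expansion (p + q)^5.
P(M) = 0.2952^5 = 0.002242
P(M+2) = 5 × 0.2952^4 × 0.7048^1 = 0.026761
P(M+4) = 10 × 0.2952^3 × 0.7048^2 = 0.127785
P(M+6) = 10 × 0.2952^2 × 0.7048^3 = 0.305092
P(M+8) = 5 × 0.2952^1 × 0.7048^4 = 0.364208
P(M+10) = 0.7048^5 = 0.173912
The M+8 peak is largest (0.364208); scaling to 100 gives 0.6 : 7.3 : 35.1 : 83.8 : 100.0 : 47.8.

0.6 : 7.3 : 35.1 : 83.8 : 100.0 : 47.8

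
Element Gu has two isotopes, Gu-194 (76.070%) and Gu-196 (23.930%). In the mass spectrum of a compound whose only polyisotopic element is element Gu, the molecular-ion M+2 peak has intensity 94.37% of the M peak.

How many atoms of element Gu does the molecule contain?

3

For n independent Gu atoms, I(M+2)/I(M) = n · (abundance Gu-196) / (abundance Gu-194) = n · 0.23930/0.76070.
n = 0.9437 × 0.76070/0.23930 = 3.00 ≈ 3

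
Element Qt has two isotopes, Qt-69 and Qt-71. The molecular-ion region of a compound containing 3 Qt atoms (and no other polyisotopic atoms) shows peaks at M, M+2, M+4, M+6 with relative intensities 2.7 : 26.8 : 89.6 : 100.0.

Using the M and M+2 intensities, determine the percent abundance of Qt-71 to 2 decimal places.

Write p for the Qt-69 fraction. I(M+2)/I(M) = [C(3,1)·p^2·(1−p)] / p^3 = 3·(1−p)/p = 26.8/2.7 = 9.9259
(1−p)/p = 9.9259/3 = 3.3086  ⇒  p = 1/(1 + 3.3086) = 0.2321
Qt-69: 23.21%, Qt-71: 76.79%.

76.79%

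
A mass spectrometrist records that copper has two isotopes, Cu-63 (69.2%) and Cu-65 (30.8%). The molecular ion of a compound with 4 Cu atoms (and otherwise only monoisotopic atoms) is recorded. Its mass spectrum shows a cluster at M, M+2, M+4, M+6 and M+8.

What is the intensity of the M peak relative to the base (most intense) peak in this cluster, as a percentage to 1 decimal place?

56.2%

(0.692 + 0.308)^4 gives M 0.2293, M+2 0.4083, M+4 0.2726, M+6 0.0809, M+8 0.0090; the largest is M+2.
P(M+2) = C(4,1) × 0.692^3 × 0.308^1 = 4 × 0.33137389 × 0.3080 = 0.408253 (base)
P(M) = C(4,0) × 0.692^4 × 0.308^0 = 1 × 0.22931073 × 1.0000 = 0.229311
Relative intensity = 0.229311 / 0.408253 × 100 = 56.2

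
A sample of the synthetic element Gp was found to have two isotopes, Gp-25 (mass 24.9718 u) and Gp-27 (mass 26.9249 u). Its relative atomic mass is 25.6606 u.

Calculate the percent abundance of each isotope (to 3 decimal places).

Gp-25: 64.733%, Gp-27: 35.267%

Writing the weighted mean with unknown fraction x of Gp-25:
24.9718·x + 26.9249·(1 − x) = 25.6606
(24.9718 − 26.9249)·x = 25.6606 − 26.9249
x = -1.2643 / -1.9531 = 0.64733 → 64.733% Gp-25, 35.267% Gp-27.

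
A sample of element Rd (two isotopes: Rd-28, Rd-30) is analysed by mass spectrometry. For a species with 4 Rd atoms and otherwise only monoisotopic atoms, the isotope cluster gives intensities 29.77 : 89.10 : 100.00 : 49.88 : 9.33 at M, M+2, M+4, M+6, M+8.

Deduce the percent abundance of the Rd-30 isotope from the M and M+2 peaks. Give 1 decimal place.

Write p for the Rd-28 fraction. I(M+2)/I(M) = [C(4,1)·p^3·(1−p)] / p^4 = 4·(1−p)/p = 89.10/29.77 = 2.9929
(1−p)/p = 2.9929/4 = 0.7482  ⇒  p = 1/(1 + 0.7482) = 0.5720
Rd-28: 57.2%, Rd-30: 42.8%.

42.8%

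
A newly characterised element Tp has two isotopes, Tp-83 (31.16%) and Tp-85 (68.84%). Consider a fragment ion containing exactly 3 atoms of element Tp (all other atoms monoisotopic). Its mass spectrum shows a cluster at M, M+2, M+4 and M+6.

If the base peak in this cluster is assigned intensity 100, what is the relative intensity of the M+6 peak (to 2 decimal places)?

73.64

(0.3116 + 0.6884)^3 gives M 0.0303, M+2 0.2005, M+4 0.4430, M+6 0.3262; the largest is M+4.
P(M+4) = C(3,2) × 0.3116^1 × 0.6884^2 = 3 × 0.3116 × 0.47389456 = 0.442997 (base)
P(M+6) = C(3,3) × 0.3116^0 × 0.6884^3 = 1 × 1.0000 × 0.32622902 = 0.326229
Relative intensity = 0.326229 / 0.442997 × 100 = 73.64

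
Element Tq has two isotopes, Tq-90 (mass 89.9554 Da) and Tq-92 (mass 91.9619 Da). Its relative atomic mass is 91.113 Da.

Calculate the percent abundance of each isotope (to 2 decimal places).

Tq-90: 42.31%, Tq-92: 57.69%

With x = fraction of Tq-90 (so Tq-92 is 1 − x):
89.9554·x + 91.9619·(1 − x) = 91.113
(89.9554 − 91.9619)·x = 91.113 − 91.9619
x = -0.8489 / -2.0065 = 0.42308 → 42.31% Tq-90, 57.69% Tq-92.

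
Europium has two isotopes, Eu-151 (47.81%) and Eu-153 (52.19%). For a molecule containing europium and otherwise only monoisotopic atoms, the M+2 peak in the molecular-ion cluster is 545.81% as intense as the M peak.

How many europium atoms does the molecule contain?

With n Eu atoms, P(M+2)/P(M) = C(n,1)·p^(n−1)q / p^n = n·q/p = n · 0.5219/0.4781.
n = 5.4581 × 0.4781/0.5219 = 5.00 ≈ 5

5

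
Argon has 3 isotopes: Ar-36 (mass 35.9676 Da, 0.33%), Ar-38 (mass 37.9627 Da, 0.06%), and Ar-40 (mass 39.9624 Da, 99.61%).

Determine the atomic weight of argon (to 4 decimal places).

39.9480 Da

Ar = Σ fᵢ·mᵢ = 0.0033 × 35.9676 + 0.0006 × 37.9627 + 0.9961 × 39.9624
= 0.11869 + 0.02278 + 39.80655 = 39.94802 Da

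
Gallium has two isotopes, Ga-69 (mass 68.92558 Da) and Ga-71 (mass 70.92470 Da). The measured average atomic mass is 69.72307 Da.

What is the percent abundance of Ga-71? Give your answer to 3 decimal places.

39.892%

Writing the weighted mean with unknown fraction x of Ga-69:
68.92558·x + 70.92470·(1 − x) = 69.72307
(68.92558 − 70.92470)·x = 69.72307 − 70.92470
x = -1.20163 / -1.99912 = 0.60108 → 60.108% Ga-69, 39.892% Ga-71.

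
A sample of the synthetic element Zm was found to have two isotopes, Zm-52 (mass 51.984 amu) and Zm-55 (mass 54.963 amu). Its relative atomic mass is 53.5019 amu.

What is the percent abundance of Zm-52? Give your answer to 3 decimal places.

Writing the weighted mean with unknown fraction x of Zm-52:
51.984·x + 54.963·(1 − x) = 53.5019
(51.984 − 54.963)·x = 53.5019 − 54.963
x = -1.4611 / -2.979 = 0.49047 → 49.047% Zm-52, 50.953% Zm-55.

49.047%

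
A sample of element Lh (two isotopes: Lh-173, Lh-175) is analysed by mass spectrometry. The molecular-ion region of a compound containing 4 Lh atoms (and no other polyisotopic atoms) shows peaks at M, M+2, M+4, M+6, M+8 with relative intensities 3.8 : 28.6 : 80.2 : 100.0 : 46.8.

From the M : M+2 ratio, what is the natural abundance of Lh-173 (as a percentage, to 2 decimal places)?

34.70%

Write p for the Lh-173 fraction. I(M+2)/I(M) = [C(4,1)·p^3·(1−p)] / p^4 = 4·(1−p)/p = 28.6/3.8 = 7.5263
(1−p)/p = 7.5263/4 = 1.8816  ⇒  p = 1/(1 + 1.8816) = 0.3470
Lh-173: 34.70%, Lh-175: 65.30%.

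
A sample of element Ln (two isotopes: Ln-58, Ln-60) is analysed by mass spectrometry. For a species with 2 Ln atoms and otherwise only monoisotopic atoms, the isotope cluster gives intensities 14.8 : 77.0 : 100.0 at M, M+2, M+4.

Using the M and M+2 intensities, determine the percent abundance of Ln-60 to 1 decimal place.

72.2%

Let p = fractional abundance of Ln-58. I(M+2)/I(M) = [C(2,1)·p^1·(1−p)] / p^2 = 2·(1−p)/p = 77.0/14.8 = 5.2027
(1−p)/p = 5.2027/2 = 2.6014  ⇒  p = 1/(1 + 2.6014) = 0.2777
Ln-58: 27.8%, Ln-60: 72.2%.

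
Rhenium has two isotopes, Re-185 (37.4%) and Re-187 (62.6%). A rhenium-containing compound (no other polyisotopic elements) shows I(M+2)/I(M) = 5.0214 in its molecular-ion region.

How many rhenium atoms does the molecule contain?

The M+2/M ratio from n Re atoms is n · q/p = n · 0.626/0.374.
n = 5.0214 × 0.374/0.626 = 3.00 ≈ 3

3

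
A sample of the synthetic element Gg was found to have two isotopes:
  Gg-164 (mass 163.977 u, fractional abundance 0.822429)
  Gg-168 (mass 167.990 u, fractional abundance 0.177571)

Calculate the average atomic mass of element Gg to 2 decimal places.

164.69 u

Ar = Σ fᵢ·mᵢ = 0.822429 × 163.977 + 0.177571 × 167.990
= 134.8594 + 29.8302 = 164.6896 u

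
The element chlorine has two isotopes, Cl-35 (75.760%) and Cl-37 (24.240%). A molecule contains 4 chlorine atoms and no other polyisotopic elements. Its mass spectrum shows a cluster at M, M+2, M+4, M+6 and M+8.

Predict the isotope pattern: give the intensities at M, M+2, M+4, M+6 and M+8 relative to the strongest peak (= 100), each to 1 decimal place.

Expanding (0.75760 + 0.24240)^4:
P(M) = 0.75760^4 = 0.329428
P(M+2) = 4 × 0.75760^3 × 0.24240^1 = 0.421612
P(M+4) = 6 × 0.75760^2 × 0.24240^2 = 0.202347
P(M+6) = 4 × 0.75760^1 × 0.24240^3 = 0.043162
P(M+8) = 0.24240^4 = 0.003452
The M+2 peak is largest (0.421612); scaling to 100 gives 78.1 : 100.0 : 48.0 : 10.2 : 0.8.

78.1 : 100.0 : 48.0 : 10.2 : 0.8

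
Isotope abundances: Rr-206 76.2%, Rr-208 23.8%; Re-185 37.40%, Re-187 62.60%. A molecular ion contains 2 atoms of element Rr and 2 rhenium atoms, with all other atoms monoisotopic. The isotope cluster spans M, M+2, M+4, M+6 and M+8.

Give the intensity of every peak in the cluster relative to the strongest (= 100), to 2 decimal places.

Element Rr pattern (n=2): 0.580644 : 0.362712 : 0.056644
Rhenium pattern (n=2): 0.139876 : 0.468248 : 0.391876
Convolve the two distributions (both contribute in 2-u steps):
  M: 0.580644×0.139876 = 0.081218
  M+2: 0.580644×0.468248 + 0.362712×0.139876 = 0.322620
  M+4: 0.580644×0.391876 + 0.362712×0.468248 + 0.056644×0.139876 = 0.405303
  M+6: 0.362712×0.391876 + 0.056644×0.468248 = 0.168662
  M+8: 0.056644×0.391876 = 0.022197
Scale to base peak (0.405303) = 100: 20.04 : 79.60 : 100.00 : 41.61 : 5.48

20.04 : 79.60 : 100.00 : 41.61 : 5.48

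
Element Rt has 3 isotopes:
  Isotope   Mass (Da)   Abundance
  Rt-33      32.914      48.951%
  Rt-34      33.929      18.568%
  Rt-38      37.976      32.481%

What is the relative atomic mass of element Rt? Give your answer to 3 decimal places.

34.747 Da

The abundance-weighted mean is 0.48951 × 32.914 + 0.18568 × 33.929 + 0.32481 × 37.976
= 16.1117 + 6.2999 + 12.3350 = 34.7466 Da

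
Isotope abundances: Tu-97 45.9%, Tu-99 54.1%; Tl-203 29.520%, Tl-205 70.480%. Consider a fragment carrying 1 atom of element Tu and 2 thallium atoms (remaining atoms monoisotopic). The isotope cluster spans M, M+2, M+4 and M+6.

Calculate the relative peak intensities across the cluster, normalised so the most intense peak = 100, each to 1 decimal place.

8.8 : 52.6 : 100.0 : 59.3

Element Tu pattern (n=1): 0.4590 : 0.5410
Thallium pattern (n=2): 0.08714304 : 0.41611392 : 0.49674304
Convolve the two distributions (both contribute in 2-u steps):
  M: 0.4590×0.08714304 = 0.039999
  M+2: 0.4590×0.41611392 + 0.5410×0.08714304 = 0.238141
  M+4: 0.4590×0.49674304 + 0.5410×0.41611392 = 0.453123
  M+6: 0.5410×0.49674304 = 0.268738
Scale to base peak (0.453123) = 100: 8.8 : 52.6 : 100.0 : 59.3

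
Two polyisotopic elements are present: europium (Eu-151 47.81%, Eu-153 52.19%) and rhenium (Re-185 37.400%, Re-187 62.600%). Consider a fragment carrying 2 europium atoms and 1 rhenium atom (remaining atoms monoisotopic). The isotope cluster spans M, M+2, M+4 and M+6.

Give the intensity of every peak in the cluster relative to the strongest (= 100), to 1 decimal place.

Europium pattern (n=2): 0.22857961 : 0.49904078 : 0.27237961
Rhenium pattern (n=1): 0.3740 : 0.6260
Convolve the two distributions (both contribute in 2-u steps):
  M: 0.22857961×0.3740 = 0.085489
  M+2: 0.22857961×0.6260 + 0.49904078×0.3740 = 0.329732
  M+4: 0.49904078×0.6260 + 0.27237961×0.3740 = 0.414270
  M+6: 0.27237961×0.6260 = 0.170510
Scale to base peak (0.414270) = 100: 20.6 : 79.6 : 100.0 : 41.2

20.6 : 79.6 : 100.0 : 41.2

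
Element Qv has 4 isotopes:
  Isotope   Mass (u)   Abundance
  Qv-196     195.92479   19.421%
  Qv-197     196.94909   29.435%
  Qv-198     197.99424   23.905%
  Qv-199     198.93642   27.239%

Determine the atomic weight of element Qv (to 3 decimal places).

197.541 u

Ar = Σ fᵢ·mᵢ = 0.19421 × 195.92479 + 0.29435 × 196.94909 + 0.23905 × 197.99424 + 0.27239 × 198.93642
= 38.050553 + 57.971965 + 47.330523 + 54.188291 = 197.541332 u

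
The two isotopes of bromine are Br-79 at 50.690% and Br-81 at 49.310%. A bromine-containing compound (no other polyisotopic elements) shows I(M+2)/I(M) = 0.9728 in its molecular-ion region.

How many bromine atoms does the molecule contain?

1

For n independent Br atoms, I(M+2)/I(M) = n · (abundance Br-81) / (abundance Br-79) = n · 0.49310/0.50690.
n = 0.9728 × 0.50690/0.49310 = 1.00 ≈ 1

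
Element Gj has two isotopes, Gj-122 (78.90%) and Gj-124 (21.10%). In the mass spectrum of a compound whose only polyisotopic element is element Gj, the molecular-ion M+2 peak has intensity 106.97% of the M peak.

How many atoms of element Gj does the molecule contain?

The M+2/M ratio from n Gj atoms is n · q/p = n · 0.2110/0.7890.
n = 1.0697 × 0.7890/0.2110 = 4.00 ≈ 4

4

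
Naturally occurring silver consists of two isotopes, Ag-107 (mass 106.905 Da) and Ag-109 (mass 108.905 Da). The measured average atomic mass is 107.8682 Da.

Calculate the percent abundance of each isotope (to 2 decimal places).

Ag-107: 51.84%, Ag-109: 48.16%

With x = fraction of Ag-107 (so Ag-109 is 1 − x):
106.905·x + 108.905·(1 − x) = 107.8682
(106.905 − 108.905)·x = 107.8682 − 108.905
x = -1.0368 / -2.000 = 0.51840 → 51.84% Ag-107, 48.16% Ag-109.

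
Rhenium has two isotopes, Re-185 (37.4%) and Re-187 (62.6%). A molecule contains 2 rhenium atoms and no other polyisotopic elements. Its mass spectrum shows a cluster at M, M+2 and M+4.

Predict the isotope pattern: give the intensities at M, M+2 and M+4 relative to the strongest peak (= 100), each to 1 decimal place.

Expanding (0.374 + 0.626)^2:
P(M) = 0.374^2 = 0.139876
P(M+2) = 2 × 0.374^1 × 0.626^1 = 0.468248
P(M+4) = 0.626^2 = 0.391876
The M+2 peak is largest (0.468248); scaling to 100 gives 29.9 : 100.0 : 83.7.

29.9 : 100.0 : 83.7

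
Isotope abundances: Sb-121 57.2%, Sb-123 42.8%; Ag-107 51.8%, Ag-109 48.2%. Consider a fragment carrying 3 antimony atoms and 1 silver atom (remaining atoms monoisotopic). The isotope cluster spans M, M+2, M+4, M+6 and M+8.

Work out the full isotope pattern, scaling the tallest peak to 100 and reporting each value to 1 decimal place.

Antimony pattern (n=3): 0.18714925 : 0.42010426 : 0.31434374 : 0.07840275
Silver pattern (n=1): 0.5180 : 0.4820
Convolve the two distributions (both contribute in 2-u steps):
  M: 0.18714925×0.5180 = 0.096943
  M+2: 0.18714925×0.4820 + 0.42010426×0.5180 = 0.307820
  M+4: 0.42010426×0.4820 + 0.31434374×0.5180 = 0.365320
  M+6: 0.31434374×0.4820 + 0.07840275×0.5180 = 0.192126
  M+8: 0.07840275×0.4820 = 0.037790
Scale to base peak (0.365320) = 100: 26.5 : 84.3 : 100.0 : 52.6 : 10.3

26.5 : 84.3 : 100.0 : 52.6 : 10.3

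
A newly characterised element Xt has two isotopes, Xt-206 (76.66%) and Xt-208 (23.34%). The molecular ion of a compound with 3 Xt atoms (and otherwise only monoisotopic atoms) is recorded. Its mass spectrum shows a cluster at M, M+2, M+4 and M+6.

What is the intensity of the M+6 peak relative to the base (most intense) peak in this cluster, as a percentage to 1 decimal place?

2.8%

Term probabilities: M 0.4505, M+2 0.4115, M+4 0.1253, M+6 0.0127. Base peak = M.
P(M) = C(3,0) × 0.7666^3 × 0.2334^0 = 1 × 0.45051208 × 1.0000 = 0.450512 (base)
P(M+6) = C(3,3) × 0.7666^0 × 0.2334^3 = 1 × 1.0000 × 0.0127146 = 0.012715
Relative intensity = 0.012715 / 0.450512 × 100 = 2.8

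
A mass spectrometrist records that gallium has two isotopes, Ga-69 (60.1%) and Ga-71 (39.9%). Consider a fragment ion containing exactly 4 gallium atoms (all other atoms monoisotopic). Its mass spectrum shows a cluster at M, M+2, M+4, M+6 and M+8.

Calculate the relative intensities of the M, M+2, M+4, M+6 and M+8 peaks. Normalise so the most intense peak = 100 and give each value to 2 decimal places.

37.66 : 100.00 : 99.58 : 44.08 : 7.32

Each Ga atom is independently Ga-69 (p = 0.601) or Ga-71 (q = 0.399); the cluster is the binomial expansion (p + q)^4.
P(M) = 0.601^4 = 0.130466
P(M+2) = 4 × 0.601^3 × 0.399^1 = 0.346463
P(M+4) = 6 × 0.601^2 × 0.399^2 = 0.345021
P(M+6) = 4 × 0.601^1 × 0.399^3 = 0.152705
P(M+8) = 0.399^4 = 0.025345
The M+2 peak is largest (0.346463); scaling to 100 gives 37.66 : 100.00 : 99.58 : 44.08 : 7.32.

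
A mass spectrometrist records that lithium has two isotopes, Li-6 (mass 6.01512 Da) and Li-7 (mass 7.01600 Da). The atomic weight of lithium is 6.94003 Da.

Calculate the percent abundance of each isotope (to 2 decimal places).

Writing the weighted mean with unknown fraction x of Li-6:
6.01512·x + 7.01600·(1 − x) = 6.94003
(6.01512 − 7.01600)·x = 6.94003 − 7.01600
x = -0.07597 / -1.00088 = 0.07590 → 7.59% Li-6, 92.41% Li-7.

Li-6: 7.59%, Li-7: 92.41%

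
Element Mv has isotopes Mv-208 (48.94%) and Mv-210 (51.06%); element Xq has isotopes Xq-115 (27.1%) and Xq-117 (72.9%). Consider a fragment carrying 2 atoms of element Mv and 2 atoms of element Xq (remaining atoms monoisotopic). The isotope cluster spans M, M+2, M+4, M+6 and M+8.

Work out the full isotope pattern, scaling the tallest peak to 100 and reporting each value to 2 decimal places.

Element Mv pattern (n=2): 0.23951236 : 0.49977528 : 0.26071236
Element Xq pattern (n=2): 0.073441 : 0.395118 : 0.531441
Convolve the two distributions (both contribute in 2-u steps):
  M: 0.23951236×0.073441 = 0.017590
  M+2: 0.23951236×0.395118 + 0.49977528×0.073441 = 0.131340
  M+4: 0.23951236×0.531441 + 0.49977528×0.395118 + 0.26071236×0.073441 = 0.343904
  M+6: 0.49977528×0.531441 + 0.26071236×0.395118 = 0.368613
  M+8: 0.26071236×0.531441 = 0.138553
Scale to base peak (0.368613) = 100: 4.77 : 35.63 : 93.30 : 100.00 : 37.59

4.77 : 35.63 : 93.30 : 100.00 : 37.59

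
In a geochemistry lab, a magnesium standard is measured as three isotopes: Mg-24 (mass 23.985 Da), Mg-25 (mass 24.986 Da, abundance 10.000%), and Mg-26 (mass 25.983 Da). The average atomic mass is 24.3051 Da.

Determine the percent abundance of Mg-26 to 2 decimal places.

11.01%

Let x and y be the fractions of Mg-24 and Mg-26. Then x + y = 1 − 0.10000 = 0.90000 and 23.985x + 25.983y = 24.3051 − 0.10000×24.986 = 21.8065.
Substituting: 23.985x + 25.983(0.90000 − x) = 21.8065
(23.985 − 25.983)x = -1.5782  ⇒  x = 0.78989, y = 0.11011
Mg-24: 78.99%, Mg-26: 11.01%.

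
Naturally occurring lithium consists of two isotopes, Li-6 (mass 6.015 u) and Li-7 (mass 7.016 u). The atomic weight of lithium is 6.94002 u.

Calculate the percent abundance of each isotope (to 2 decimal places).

Li-6: 7.59%, Li-7: 92.41%

Let x be the fractional abundance of Li-6; then Li-7 has abundance 1 − x.
6.015·x + 7.016·(1 − x) = 6.94002
(6.015 − 7.016)·x = 6.94002 − 7.016
x = -0.07598 / -1.001 = 0.07590 → 7.59% Li-6, 92.41% Li-7.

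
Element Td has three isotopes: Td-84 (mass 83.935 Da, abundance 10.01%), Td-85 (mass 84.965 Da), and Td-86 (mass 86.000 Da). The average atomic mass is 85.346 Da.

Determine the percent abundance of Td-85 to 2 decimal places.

The remaining 89.99% is split between Td-85 (fraction x) and Td-86 (fraction 0.8999 − x).
Substituting: 84.965x + 86.000(0.8999 − x) = 76.9441065
(84.965 − 86.000)x = -0.4472935  ⇒  x = 0.43217, y = 0.46773
Td-85: 43.22%, Td-86: 46.77%.

43.22%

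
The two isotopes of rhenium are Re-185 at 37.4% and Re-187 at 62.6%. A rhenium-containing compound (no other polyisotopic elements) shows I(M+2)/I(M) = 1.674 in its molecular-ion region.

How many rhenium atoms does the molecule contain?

With n Re atoms, P(M+2)/P(M) = C(n,1)·p^(n−1)q / p^n = n·q/p = n · 0.626/0.374.
n = 1.674 × 0.374/0.626 = 1.00 ≈ 1

1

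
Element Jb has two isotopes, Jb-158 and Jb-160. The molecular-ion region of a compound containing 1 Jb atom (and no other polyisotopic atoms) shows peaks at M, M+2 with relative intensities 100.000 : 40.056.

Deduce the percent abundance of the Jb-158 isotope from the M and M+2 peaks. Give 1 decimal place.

71.4%

Write p for the Jb-158 fraction. I(M+2)/I(M) = [C(1,1)·p^0·(1−p)] / p^1 = 1·(1−p)/p = 40.056/100.000 = 0.4006
(1−p)/p = 0.4006/1 = 0.4006  ⇒  p = 1/(1 + 0.4006) = 0.7140
Jb-158: 71.4%, Jb-160: 28.6%.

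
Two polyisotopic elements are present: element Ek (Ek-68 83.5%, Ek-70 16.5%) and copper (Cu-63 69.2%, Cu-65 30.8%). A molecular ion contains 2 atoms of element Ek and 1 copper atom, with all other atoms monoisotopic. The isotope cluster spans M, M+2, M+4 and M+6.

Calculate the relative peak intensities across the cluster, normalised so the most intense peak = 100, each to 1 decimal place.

100.0 : 84.0 : 21.5 : 1.7

Element Ek pattern (n=2): 0.697225 : 0.27555 : 0.027225
Copper pattern (n=1): 0.6920 : 0.3080
Convolve the two distributions (both contribute in 2-u steps):
  M: 0.697225×0.6920 = 0.482480
  M+2: 0.697225×0.3080 + 0.27555×0.6920 = 0.405426
  M+4: 0.27555×0.3080 + 0.027225×0.6920 = 0.103709
  M+6: 0.027225×0.3080 = 0.008385
Scale to base peak (0.482480) = 100: 100.0 : 84.0 : 21.5 : 1.7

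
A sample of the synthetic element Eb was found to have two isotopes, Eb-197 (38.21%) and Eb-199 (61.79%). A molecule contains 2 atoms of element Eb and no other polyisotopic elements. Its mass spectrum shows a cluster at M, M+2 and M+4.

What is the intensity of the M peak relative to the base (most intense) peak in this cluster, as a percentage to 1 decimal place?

30.9%

Binomial terms of (0.3821 + 0.6179)^2: M 0.1460, M+2 0.4722, M+4 0.3818 → M+2 is the base peak.
P(M+2) = C(2,1) × 0.3821^1 × 0.6179^1 = 2 × 0.3821 × 0.6179 = 0.472199 (base)
P(M) = C(2,0) × 0.3821^2 × 0.6179^0 = 1 × 0.14600041 × 1.0000 = 0.146000
Relative intensity = 0.146000 / 0.472199 × 100 = 30.9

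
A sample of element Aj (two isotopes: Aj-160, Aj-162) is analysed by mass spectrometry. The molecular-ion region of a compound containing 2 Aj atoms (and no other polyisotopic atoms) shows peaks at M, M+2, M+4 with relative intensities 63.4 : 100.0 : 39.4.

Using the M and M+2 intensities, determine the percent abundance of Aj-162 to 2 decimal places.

Write p for the Aj-160 fraction. I(M+2)/I(M) = [C(2,1)·p^1·(1−p)] / p^2 = 2·(1−p)/p = 100.0/63.4 = 1.5773
(1−p)/p = 1.5773/2 = 0.7886  ⇒  p = 1/(1 + 0.7886) = 0.5591
Aj-160: 55.91%, Aj-162: 44.09%.

44.09%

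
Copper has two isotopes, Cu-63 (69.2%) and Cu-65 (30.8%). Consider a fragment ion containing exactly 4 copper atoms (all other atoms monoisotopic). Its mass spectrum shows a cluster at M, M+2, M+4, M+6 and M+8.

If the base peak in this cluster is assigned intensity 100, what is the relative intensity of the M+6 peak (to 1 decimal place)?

Term probabilities: M 0.2293, M+2 0.4083, M+4 0.2726, M+6 0.0809, M+8 0.0090. Base peak = M+2.
P(M+2) = C(4,1) × 0.692^3 × 0.308^1 = 4 × 0.33137389 × 0.3080 = 0.408253 (base)
P(M+6) = C(4,3) × 0.692^1 × 0.308^3 = 4 × 0.6920 × 0.02921811 = 0.080876
Relative intensity = 0.080876 / 0.408253 × 100 = 19.8

19.8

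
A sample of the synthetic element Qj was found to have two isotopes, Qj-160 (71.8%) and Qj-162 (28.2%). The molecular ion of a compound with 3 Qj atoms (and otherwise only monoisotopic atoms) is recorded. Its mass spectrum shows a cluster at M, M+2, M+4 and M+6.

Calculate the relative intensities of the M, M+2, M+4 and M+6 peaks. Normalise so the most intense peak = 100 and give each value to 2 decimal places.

Expanding (0.718 + 0.282)^3:
P(M) = 0.718^3 = 0.370146
P(M+2) = 3 × 0.718^2 × 0.282^1 = 0.436133
P(M+4) = 3 × 0.718^1 × 0.282^2 = 0.171295
P(M+6) = 0.282^3 = 0.022426
The M+2 peak is largest (0.436133); scaling to 100 gives 84.87 : 100.00 : 39.28 : 5.14.

84.87 : 100.00 : 39.28 : 5.14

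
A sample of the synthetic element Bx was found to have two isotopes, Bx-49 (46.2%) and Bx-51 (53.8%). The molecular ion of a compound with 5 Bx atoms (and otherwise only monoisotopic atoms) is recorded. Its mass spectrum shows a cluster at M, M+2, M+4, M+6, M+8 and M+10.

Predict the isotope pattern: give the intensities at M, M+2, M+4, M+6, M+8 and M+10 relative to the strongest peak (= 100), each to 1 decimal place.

Expanding (0.462 + 0.538)^5:
P(M) = 0.462^5 = 0.021048
P(M+2) = 5 × 0.462^4 × 0.538^1 = 0.122552
P(M+4) = 10 × 0.462^3 × 0.538^2 = 0.285424
P(M+6) = 10 × 0.462^2 × 0.538^3 = 0.332377
P(M+8) = 5 × 0.462^1 × 0.538^4 = 0.193527
P(M+10) = 0.538^5 = 0.045072
The M+6 peak is largest (0.332377); scaling to 100 gives 6.3 : 36.9 : 85.9 : 100.0 : 58.2 : 13.6.

6.3 : 36.9 : 85.9 : 100.0 : 58.2 : 13.6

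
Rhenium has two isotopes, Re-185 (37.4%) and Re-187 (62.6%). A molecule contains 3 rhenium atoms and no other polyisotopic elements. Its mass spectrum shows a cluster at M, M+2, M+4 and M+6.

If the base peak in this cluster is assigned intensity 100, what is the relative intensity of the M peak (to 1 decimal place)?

11.9

Binomial terms of (0.374 + 0.626)^3: M 0.0523, M+2 0.2627, M+4 0.4397, M+6 0.2453 → M+4 is the base peak.
P(M+4) = C(3,2) × 0.374^1 × 0.626^2 = 3 × 0.3740 × 0.391876 = 0.439685 (base)
P(M) = C(3,0) × 0.374^3 × 0.626^0 = 1 × 0.05231362 × 1.0000 = 0.052314
Relative intensity = 0.052314 / 0.439685 × 100 = 11.9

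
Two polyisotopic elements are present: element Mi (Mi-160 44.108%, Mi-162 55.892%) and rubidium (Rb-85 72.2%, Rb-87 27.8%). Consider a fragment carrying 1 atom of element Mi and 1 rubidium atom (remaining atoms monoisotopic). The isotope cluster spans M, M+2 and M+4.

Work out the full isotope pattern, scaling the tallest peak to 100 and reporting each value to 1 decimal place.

Element Mi pattern (n=1): 0.44108 : 0.55892
Rubidium pattern (n=1): 0.7220 : 0.2780
Convolve the two distributions (both contribute in 2-u steps):
  M: 0.44108×0.7220 = 0.318460
  M+2: 0.44108×0.2780 + 0.55892×0.7220 = 0.526160
  M+4: 0.55892×0.2780 = 0.155380
Scale to base peak (0.526160) = 100: 60.5 : 100.0 : 29.5

60.5 : 100.0 : 29.5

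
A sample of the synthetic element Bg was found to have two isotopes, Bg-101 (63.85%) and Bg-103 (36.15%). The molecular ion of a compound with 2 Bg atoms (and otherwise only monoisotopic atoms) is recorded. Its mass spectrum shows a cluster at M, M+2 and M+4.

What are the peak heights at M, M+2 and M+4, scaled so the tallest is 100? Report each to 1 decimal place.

88.3 : 100.0 : 28.3

Each Bg atom is independently Bg-101 (p = 0.6385) or Bg-103 (q = 0.3615); the cluster is the binomial expansion (p + q)^2.
P(M) = 0.6385^2 = 0.407682
P(M+2) = 2 × 0.6385^1 × 0.3615^1 = 0.461635
P(M+4) = 0.3615^2 = 0.130682
The M+2 peak is largest (0.461635); scaling to 100 gives 88.3 : 100.0 : 28.3.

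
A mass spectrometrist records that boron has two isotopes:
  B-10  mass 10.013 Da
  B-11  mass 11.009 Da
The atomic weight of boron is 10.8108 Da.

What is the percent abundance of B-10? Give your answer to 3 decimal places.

19.900%

With x = fraction of B-10 (so B-11 is 1 − x):
10.013·x + 11.009·(1 − x) = 10.8108
(10.013 − 11.009)·x = 10.8108 − 11.009
x = -0.1982 / -0.996 = 0.19900 → 19.900% B-10, 80.100% B-11.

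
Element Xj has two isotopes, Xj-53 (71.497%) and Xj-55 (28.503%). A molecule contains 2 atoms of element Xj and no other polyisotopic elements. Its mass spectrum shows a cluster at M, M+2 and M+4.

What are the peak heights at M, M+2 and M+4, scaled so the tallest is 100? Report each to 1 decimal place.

Each Xj atom is independently Xj-53 (p = 0.71497) or Xj-55 (q = 0.28503); the cluster is the binomial expansion (p + q)^2.
P(M) = 0.71497^2 = 0.511182
P(M+2) = 2 × 0.71497^1 × 0.28503^1 = 0.407576
P(M+4) = 0.28503^2 = 0.081242
The M peak is largest (0.511182); scaling to 100 gives 100.0 : 79.7 : 15.9.

100.0 : 79.7 : 15.9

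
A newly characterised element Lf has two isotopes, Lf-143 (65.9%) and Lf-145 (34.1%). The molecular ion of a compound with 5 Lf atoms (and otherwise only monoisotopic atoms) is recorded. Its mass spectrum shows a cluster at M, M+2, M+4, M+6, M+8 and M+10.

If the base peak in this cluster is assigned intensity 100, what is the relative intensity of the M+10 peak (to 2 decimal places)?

1.39

Binomial terms of (0.659 + 0.341)^5: M 0.1243, M+2 0.3216, M+4 0.3328, M+6 0.1722, M+8 0.0446, M+10 0.0046 → M+4 is the base peak.
P(M+4) = C(5,2) × 0.659^3 × 0.341^2 = 10 × 0.28619118 × 0.116281 = 0.332786 (base)
P(M+10) = C(5,5) × 0.659^0 × 0.341^5 = 1 × 1.0000 × 0.00461075 = 0.004611
Relative intensity = 0.004611 / 0.332786 × 100 = 1.39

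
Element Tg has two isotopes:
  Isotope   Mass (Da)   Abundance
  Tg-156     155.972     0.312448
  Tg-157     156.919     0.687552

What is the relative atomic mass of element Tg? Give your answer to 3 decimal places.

156.623 Da

Average mass = Σ (abundance × isotope mass) = 0.312448 × 155.972 + 0.687552 × 156.919
= 48.7331 + 107.8900 = 156.6231 Da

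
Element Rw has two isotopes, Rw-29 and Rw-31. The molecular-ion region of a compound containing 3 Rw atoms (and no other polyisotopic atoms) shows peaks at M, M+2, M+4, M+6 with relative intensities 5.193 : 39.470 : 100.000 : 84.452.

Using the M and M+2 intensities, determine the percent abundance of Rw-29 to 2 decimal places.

Let p = fractional abundance of Rw-29. I(M+2)/I(M) = [C(3,1)·p^2·(1−p)] / p^3 = 3·(1−p)/p = 39.470/5.193 = 7.6006
(1−p)/p = 7.6006/3 = 2.5335  ⇒  p = 1/(1 + 2.5335) = 0.2830
Rw-29: 28.30%, Rw-31: 71.70%.

28.30%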